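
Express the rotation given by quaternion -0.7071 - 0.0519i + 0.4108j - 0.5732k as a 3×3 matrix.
[[0.0054, -0.8533, -0.5215], [0.768, 0.3375, -0.5443], [0.6405, -0.3975, 0.6571]]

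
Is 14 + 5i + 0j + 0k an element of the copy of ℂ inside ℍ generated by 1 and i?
Yes. The quaternion 14 + 5i has j- and k-coefficients y = z = 0, so it lies in the complex subalgebra spanned by 1 and i.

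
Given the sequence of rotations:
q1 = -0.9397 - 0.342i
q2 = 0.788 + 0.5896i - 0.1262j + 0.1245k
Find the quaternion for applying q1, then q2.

q2 · q1 = -0.5388 - 0.8235i + 0.076j - 0.1602k
-0.5388 - 0.8235i + 0.076j - 0.1602k


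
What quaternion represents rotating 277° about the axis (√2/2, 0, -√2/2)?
-0.749 + 0.4685i - 0.4685k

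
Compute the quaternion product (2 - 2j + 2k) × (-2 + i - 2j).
-8 + 6i + 2j - 2k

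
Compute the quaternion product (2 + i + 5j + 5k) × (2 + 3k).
-11 + 17i + 7j + 16k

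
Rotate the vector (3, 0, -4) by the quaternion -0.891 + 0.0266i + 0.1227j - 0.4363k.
(2.735, 2.591, -3.288)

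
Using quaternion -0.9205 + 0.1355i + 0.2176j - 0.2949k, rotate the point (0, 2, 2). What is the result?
(-1.929, 1.821, 0.982)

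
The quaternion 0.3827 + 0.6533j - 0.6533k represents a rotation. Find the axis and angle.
axis = (0, √2/2, -√2/2), θ = 3π/4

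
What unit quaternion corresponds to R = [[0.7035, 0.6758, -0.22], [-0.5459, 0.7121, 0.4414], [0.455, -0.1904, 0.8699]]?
0.9063 - 0.1743i - 0.1862j - 0.337k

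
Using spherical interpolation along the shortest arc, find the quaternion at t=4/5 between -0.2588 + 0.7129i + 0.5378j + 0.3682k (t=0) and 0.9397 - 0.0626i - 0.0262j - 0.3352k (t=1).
-0.8808 + 0.2311i + 0.1561j + 0.3826k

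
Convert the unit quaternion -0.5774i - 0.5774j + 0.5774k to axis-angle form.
axis = (-√3/3, -√3/3, √3/3), θ = π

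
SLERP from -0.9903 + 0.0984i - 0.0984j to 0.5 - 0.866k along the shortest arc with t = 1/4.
-0.9591 + 0.0804i - 0.0804j + 0.2593k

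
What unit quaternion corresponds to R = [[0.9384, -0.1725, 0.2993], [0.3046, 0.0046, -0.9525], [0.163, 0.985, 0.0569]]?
0.7071 + 0.685i + 0.0482j + 0.1687k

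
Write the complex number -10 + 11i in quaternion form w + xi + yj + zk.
-10 + 11i + 0j + 0k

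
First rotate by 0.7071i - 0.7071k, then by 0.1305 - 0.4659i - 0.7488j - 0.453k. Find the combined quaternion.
0.0091 + 0.6218i - 0.6498j + 0.4372k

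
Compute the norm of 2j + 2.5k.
3.202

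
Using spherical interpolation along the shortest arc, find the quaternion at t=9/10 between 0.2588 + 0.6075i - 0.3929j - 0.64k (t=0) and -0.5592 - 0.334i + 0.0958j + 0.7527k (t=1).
0.5348 + 0.3668i - 0.1281j - 0.7504k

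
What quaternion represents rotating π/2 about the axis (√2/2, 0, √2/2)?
0.7071 + 0.5i + 0.5k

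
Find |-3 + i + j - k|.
√12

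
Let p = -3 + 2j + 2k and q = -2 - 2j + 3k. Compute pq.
4 + 10i + 2j - 13k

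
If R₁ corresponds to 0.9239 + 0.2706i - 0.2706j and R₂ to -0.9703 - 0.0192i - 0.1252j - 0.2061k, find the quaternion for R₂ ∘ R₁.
-0.9251 - 0.3361i + 0.0911j - 0.1513k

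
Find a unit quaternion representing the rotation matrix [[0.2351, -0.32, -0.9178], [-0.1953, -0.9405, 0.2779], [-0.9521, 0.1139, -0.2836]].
-0.0523 + 0.7841i - 0.1643j - 0.5962k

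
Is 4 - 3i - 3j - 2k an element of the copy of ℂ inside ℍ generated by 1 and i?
No. The quaternion 4 - 3i - 3j - 2k has j-coefficient y = -3 and k-coefficient z = -2, not both zero, so it does not lie in the complex subalgebra spanned by 1 and i.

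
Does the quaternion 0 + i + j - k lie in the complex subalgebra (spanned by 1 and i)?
No. The quaternion i + j - k has j-coefficient y = 1 and k-coefficient z = -1, not both zero, so it does not lie in the complex subalgebra spanned by 1 and i.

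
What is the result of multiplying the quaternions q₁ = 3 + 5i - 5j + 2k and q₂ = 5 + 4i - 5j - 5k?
-20 + 72i - 7j - 10k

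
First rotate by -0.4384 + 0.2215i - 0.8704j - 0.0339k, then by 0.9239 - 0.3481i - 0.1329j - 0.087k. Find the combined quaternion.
-0.4466 + 0.286i - 0.777j + 0.3392k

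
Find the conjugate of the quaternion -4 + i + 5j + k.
-4 - i - 5j - k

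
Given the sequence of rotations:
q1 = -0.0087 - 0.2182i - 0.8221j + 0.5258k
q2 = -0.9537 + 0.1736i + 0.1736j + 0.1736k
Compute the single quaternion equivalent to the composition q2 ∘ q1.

q2 · q1 = 0.0976 + 0.4406i + 0.6534j - 0.6078k
0.0976 + 0.4406i + 0.6534j - 0.6078k


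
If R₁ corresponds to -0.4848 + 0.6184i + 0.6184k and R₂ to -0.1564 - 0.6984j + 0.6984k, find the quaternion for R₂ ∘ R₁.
-0.3561 - 0.5286i + 0.7705j - 0.0034k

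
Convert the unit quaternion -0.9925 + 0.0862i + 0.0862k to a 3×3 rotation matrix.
[[0.9851, 0.1711, 0.0149], [-0.1711, 0.9703, 0.1711], [0.0149, -0.1711, 0.9851]]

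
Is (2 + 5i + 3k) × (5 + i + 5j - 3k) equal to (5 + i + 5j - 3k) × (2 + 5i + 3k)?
No: pq = 14 + 12i + 28j + 34k ≠ 14 + 42i - 8j - 16k = qp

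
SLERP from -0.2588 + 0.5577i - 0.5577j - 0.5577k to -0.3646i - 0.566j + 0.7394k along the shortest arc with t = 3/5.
-0.1316 + 0.5468i + 0.125j - 0.8174k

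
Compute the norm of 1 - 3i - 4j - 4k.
√42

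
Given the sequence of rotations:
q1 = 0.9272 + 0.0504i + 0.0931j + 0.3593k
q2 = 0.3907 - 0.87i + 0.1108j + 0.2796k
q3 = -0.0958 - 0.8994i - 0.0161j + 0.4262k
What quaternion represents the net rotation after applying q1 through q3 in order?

q2 · q1 = 0.2953 - 0.7732i + 0.4658j + 0.313k
q3 · q2 · q1 = -0.8496 - 0.3951i - 0.0974j - 0.3355k
-0.8496 - 0.3951i - 0.0974j - 0.3355k


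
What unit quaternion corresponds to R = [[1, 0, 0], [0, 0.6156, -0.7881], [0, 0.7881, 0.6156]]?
0.8988 + 0.4384i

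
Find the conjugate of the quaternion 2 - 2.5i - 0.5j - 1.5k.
2 + 2.5i + 0.5j + 1.5k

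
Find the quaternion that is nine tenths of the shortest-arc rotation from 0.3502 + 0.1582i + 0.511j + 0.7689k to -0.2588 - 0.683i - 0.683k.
0.276 + 0.644i + 0.0563j + 0.7113k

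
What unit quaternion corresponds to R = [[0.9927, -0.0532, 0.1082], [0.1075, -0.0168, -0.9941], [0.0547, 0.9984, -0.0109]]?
0.7009 + 0.7107i + 0.0191j + 0.0573k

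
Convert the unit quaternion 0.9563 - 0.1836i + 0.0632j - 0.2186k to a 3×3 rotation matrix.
[[0.8964, 0.3949, 0.2011], [-0.4413, 0.837, 0.3235], [-0.0406, -0.3788, 0.9246]]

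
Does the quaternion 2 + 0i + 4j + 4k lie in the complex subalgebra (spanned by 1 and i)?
No. The quaternion 2 + 4j + 4k has j-coefficient y = 4 and k-coefficient z = 4, not both zero, so it does not lie in the complex subalgebra spanned by 1 and i.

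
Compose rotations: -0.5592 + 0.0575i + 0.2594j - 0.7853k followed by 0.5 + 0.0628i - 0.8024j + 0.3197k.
0.176 + 0.5408i + 0.6461j - 0.509k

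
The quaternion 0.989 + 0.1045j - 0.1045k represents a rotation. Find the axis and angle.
axis = (0, √2/2, -√2/2), θ = 17°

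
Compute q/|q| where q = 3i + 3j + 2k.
0.6396i + 0.6396j + 0.4264k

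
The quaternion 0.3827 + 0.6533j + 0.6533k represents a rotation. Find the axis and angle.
axis = (0, √2/2, √2/2), θ = 3π/4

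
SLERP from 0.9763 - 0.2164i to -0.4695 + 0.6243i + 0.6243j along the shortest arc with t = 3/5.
0.7538 - 0.5111i - 0.4129j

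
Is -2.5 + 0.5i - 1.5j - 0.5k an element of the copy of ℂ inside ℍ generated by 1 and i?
No. The quaternion -2.5 + 0.5i - 1.5j - 0.5k has j-coefficient y = -1.5 and k-coefficient z = -0.5, not both zero, so it does not lie in the complex subalgebra spanned by 1 and i.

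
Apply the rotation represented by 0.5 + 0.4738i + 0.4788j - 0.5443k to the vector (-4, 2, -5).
(2.385, 5.254, 3.421)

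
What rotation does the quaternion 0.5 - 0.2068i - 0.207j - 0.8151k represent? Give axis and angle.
axis = (-0.2388, -0.239, -0.9412), θ = 2π/3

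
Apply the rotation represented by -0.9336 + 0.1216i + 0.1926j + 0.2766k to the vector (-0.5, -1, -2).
(-0.365, -1.25, -1.885)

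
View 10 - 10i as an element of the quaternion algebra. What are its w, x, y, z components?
10 - 10i + 0j + 0k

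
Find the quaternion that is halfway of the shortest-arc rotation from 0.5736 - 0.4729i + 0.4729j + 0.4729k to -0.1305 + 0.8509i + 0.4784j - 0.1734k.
0.4312 - 0.8108i - 0.0034j + 0.3958k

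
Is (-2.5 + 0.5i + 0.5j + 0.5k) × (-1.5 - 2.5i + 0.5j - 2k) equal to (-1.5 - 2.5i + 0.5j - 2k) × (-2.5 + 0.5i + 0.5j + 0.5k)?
No: pq = 5.75 + 4.25i - 2.25j + 5.75k ≠ 5.75 + 6.75i - 1.75j + 2.75k = qp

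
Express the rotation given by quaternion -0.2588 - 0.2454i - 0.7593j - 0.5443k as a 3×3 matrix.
[[-0.7456, 0.0909, 0.6602], [0.6544, 0.287, 0.6996], [-0.1259, 0.9536, -0.2735]]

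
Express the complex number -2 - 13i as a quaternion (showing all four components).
-2 - 13i + 0j + 0k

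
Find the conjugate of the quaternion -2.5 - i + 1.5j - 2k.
-2.5 + i - 1.5j + 2k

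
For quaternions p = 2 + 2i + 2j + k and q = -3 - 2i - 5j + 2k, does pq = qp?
No: pq = 6 - i - 22j - 5k ≠ 6 - 19i - 10j + 7k = qp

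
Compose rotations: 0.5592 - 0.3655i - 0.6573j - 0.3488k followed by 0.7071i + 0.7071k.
0.5051 + 0.8602i - 0.0118j - 0.0694k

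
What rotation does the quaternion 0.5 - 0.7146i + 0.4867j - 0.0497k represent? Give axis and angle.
axis = (-0.8251, 0.562, -0.0574), θ = 2π/3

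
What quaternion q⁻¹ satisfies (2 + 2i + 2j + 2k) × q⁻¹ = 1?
0.125 - 0.125i - 0.125j - 0.125k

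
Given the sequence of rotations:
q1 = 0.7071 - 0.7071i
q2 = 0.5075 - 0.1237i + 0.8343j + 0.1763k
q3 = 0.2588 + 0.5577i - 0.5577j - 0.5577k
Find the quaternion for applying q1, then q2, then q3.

q2 · q1 = 0.2714 - 0.4463i + 0.4653j + 0.7146k
q3 · q2 · q1 = 0.9772 - 0.1032i - 0.1806j + 0.0442k
0.9772 - 0.1032i - 0.1806j + 0.0442k


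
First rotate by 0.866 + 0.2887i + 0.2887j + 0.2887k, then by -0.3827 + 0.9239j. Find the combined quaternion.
-0.5981 + 0.1562i + 0.6896j - 0.3772k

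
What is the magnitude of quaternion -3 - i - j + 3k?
√20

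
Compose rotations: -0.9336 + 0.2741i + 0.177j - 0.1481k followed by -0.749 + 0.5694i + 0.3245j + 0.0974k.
0.5002 - 0.8022i - 0.3245j + 0.0318k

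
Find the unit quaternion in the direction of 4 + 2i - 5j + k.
0.5898 + 0.2949i - 0.7372j + 0.1474k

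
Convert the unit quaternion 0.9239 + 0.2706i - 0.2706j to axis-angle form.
axis = (√2/2, -√2/2, 0), θ = π/4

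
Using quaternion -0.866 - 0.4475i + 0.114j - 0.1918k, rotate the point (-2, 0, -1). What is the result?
(-1.775, 0.358, -1.312)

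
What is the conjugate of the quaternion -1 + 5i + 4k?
-1 - 5i - 4k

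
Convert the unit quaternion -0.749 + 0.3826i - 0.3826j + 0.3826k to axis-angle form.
axis = (√3/3, -√3/3, √3/3), θ = 277°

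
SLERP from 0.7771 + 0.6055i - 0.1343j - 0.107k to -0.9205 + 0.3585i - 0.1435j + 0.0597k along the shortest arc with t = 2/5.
0.9643 + 0.2434i - 0.0238j - 0.1011k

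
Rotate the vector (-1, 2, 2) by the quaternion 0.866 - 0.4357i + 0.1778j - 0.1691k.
(0.307, 2.963, -0.355)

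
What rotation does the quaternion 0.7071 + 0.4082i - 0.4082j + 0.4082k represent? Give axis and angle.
axis = (√3/3, -√3/3, √3/3), θ = π/2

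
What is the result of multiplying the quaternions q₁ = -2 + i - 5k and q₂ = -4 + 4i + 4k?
24 - 12i - 24j + 12k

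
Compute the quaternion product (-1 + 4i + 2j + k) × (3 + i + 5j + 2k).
-19 + 10i - 6j + 19k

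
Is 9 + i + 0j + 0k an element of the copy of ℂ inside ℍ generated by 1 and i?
Yes. The quaternion 9 + i has j- and k-coefficients y = z = 0, so it lies in the complex subalgebra spanned by 1 and i.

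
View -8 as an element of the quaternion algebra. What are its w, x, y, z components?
-8 + 0i + 0j + 0k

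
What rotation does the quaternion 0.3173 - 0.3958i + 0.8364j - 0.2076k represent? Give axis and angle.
axis = (-0.4174, 0.882, -0.2189), θ = 143°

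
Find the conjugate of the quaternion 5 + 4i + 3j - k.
5 - 4i - 3j + k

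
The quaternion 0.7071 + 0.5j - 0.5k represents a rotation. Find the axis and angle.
axis = (0, √2/2, -√2/2), θ = π/2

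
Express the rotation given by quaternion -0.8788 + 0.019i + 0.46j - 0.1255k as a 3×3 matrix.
[[0.5453, -0.2031, -0.8133], [0.2381, 0.9678, -0.0821], [0.8037, -0.1489, 0.5761]]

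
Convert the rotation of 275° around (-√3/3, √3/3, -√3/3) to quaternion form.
-0.7373 - 0.3901i + 0.3901j - 0.3901k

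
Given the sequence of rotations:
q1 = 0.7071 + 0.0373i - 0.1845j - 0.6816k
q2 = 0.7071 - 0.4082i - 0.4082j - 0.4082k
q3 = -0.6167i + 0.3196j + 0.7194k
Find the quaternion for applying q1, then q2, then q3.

q2 · q1 = 0.1617 - 0.0593i - 0.7126j - 0.6801k
q3 · q2 · q1 = 0.6804 + 0.1956i - 0.4104j + 0.5747k
0.6804 + 0.1956i - 0.4104j + 0.5747k


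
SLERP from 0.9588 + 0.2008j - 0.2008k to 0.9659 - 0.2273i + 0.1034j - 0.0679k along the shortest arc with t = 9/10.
0.9687 - 0.2051i + 0.1136j - 0.0816k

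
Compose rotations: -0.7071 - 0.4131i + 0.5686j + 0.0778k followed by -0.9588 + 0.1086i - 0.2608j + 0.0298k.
0.8688 + 0.2821i - 0.3815j - 0.1417k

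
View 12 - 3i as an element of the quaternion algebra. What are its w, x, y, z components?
12 - 3i + 0j + 0k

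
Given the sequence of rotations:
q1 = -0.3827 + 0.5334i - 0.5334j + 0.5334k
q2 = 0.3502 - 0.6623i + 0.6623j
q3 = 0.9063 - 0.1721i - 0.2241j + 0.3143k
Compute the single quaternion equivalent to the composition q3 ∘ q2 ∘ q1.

q2 · q1 = 0.5725 + 0.7935i - 0.087j + 0.1868k
q3 · q2 · q1 = 0.5772 + 0.6061i + 0.0744j + 0.542k
0.5772 + 0.6061i + 0.0744j + 0.542k


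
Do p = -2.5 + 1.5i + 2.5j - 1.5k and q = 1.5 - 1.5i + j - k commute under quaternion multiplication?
No: pq = -5.5 + 5i + 5j + 5.5k ≠ -5.5 + 7i - 2.5j - 5k = qp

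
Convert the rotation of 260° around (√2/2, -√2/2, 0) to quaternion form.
-0.6428 + 0.5417i - 0.5417j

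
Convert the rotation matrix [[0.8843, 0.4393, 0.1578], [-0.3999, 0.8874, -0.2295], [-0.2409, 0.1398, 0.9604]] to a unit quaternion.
0.9659 + 0.0956i + 0.1032j - 0.2172k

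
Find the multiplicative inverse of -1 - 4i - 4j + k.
-0.0294 + 0.1176i + 0.1176j - 0.0294k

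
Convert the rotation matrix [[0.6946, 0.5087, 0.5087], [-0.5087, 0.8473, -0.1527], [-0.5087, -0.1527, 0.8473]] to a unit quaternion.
0.9205 + 0.2763j - 0.2763k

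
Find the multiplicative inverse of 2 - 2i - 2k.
0.1667 + 0.1667i + 0.1667k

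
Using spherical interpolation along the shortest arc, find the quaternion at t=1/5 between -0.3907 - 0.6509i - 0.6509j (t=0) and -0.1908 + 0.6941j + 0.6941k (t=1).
-0.2941 - 0.5705i - 0.7464j - 0.1758k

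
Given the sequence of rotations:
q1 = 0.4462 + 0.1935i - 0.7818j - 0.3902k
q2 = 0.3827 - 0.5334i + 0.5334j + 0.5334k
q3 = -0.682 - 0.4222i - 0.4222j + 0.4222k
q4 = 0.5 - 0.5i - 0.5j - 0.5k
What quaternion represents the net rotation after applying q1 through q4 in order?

q2 · q1 = 0.8991 + 0.0449i - 0.1661j + 0.4025k
q3 · q2 · q1 = -0.8343 - 0.51i - 0.0774j + 0.1942k
q4 · q3 · q2 · q1 = -0.6138 + 0.0263i + 0.7306j + 0.2979k
-0.6138 + 0.0263i + 0.7306j + 0.2979k


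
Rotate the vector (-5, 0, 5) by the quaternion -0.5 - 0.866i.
(-5, -4.33, -2.5)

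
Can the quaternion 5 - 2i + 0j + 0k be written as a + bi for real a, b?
Yes. The quaternion 5 - 2i has j- and k-coefficients y = z = 0, so it lies in the complex subalgebra spanned by 1 and i.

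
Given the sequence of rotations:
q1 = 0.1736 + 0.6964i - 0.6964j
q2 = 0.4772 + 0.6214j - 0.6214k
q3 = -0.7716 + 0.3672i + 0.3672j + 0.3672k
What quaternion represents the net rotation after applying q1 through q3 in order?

q2 · q1 = 0.5156 - 0.1004i - 0.6572j - 0.5406k
q3 · q2 · q1 = 0.0789 + 0.3096i + 0.8581j + 0.402k
0.0789 + 0.3096i + 0.8581j + 0.402k


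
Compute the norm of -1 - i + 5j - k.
√28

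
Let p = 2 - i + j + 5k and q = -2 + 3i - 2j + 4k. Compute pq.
-19 + 22i + 13j - 3k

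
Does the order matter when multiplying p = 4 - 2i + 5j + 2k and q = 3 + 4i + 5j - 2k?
Yes: pq = -1 - 10i + 39j - 32k ≠ -1 + 30i + 31j + 28k = qp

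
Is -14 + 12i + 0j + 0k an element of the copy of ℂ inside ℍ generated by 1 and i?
Yes. The quaternion -14 + 12i has j- and k-coefficients y = z = 0, so it lies in the complex subalgebra spanned by 1 and i.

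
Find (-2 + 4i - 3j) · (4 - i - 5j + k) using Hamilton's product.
-19 + 15i - 6j - 25k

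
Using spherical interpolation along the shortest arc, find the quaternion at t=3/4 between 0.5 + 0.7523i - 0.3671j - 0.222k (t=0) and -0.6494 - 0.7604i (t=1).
0.6239 + 0.7736i - 0.0949j - 0.0574k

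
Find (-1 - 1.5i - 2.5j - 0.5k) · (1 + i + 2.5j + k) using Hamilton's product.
7.25 - 3.75i - 4j - 2.75k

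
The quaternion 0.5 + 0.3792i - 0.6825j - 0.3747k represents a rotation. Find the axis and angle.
axis = (0.4379, -0.7881, -0.4327), θ = 2π/3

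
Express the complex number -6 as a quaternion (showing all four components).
-6 + 0i + 0j + 0k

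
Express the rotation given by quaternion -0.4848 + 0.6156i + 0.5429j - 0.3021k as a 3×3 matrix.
[[0.228, 0.3755, -0.8983], [0.9613, 0.0595, 0.2689], [0.1545, -0.9249, -0.3474]]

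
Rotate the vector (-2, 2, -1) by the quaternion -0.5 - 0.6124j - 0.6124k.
(-0.837, -1.475, 2.475)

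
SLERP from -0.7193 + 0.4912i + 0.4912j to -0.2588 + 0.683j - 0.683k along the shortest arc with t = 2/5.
-0.6058 + 0.3313i + 0.6496j - 0.3182k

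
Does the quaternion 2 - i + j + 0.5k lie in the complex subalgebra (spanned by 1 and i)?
No. The quaternion 2 - i + j + 0.5k has j-coefficient y = 1 and k-coefficient z = 0.5, not both zero, so it does not lie in the complex subalgebra spanned by 1 and i.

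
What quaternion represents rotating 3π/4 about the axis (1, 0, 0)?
0.3827 + 0.9239i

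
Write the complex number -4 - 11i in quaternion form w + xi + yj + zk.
-4 - 11i + 0j + 0k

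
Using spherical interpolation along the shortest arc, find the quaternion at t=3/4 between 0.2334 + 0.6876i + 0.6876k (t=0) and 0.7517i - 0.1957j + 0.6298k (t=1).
0.0593 + 0.7426i - 0.1479j + 0.6505k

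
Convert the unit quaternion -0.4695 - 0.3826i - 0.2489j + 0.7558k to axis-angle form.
axis = (-0.4333, -0.2819, 0.856), θ = 236°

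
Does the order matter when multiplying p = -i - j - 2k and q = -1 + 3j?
Yes: pq = 3 + 7i + j - k ≠ 3 - 5i + j + 5k = qp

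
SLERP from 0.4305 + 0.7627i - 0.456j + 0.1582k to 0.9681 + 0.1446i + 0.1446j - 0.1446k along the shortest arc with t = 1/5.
0.6119 + 0.697i - 0.3598j + 0.1015k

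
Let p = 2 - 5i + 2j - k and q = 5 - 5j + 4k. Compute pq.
24 - 22i + 20j + 28k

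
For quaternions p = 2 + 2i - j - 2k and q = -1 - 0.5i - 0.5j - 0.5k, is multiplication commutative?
No: pq = -2.5 - 3.5i + 2j - 0.5k ≠ -2.5 - 2.5i - 2j + 2.5k = qp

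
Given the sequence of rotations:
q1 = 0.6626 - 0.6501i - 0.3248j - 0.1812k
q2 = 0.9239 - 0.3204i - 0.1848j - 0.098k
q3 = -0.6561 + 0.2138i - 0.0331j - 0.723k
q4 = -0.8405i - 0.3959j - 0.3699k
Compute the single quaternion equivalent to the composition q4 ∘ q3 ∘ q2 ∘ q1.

q2 · q1 = 0.3261 - 0.8113i - 0.4169j - 0.2484k
q3 · q2 · q1 = -0.2339 + 0.3088i + 0.9024j - 0.1888k
q4 · q3 · q2 · q1 = 0.547 + 0.6051i - 0.1803j - 0.5497k
0.547 + 0.6051i - 0.1803j - 0.5497k


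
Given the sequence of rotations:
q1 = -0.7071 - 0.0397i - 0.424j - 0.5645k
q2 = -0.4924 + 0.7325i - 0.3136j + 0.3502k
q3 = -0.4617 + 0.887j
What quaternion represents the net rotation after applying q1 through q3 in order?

q2 · q1 = 0.442 - 0.1729i + 0.8301j - 0.2927k
q3 · q2 · q1 = -0.9404 - 0.1798i + 0.0088j + 0.2885k
-0.9404 - 0.1798i + 0.0088j + 0.2885k


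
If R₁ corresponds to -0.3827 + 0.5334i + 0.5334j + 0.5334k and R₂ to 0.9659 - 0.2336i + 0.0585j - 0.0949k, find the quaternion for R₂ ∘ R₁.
-0.2256 + 0.6864i + 0.5668j + 0.3957k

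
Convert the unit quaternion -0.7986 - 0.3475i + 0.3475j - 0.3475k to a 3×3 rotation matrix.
[[0.517, -0.7965, -0.3135], [0.3135, 0.517, -0.7965], [0.7965, 0.3135, 0.517]]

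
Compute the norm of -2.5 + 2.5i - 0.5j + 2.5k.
√19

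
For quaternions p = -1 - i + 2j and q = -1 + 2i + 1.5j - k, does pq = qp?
No: pq = -3i - 4.5j - 4.5k ≠ i - 2.5j + 6.5k = qp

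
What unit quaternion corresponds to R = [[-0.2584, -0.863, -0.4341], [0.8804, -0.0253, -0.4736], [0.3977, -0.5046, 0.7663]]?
0.6088 - 0.0127i - 0.3416j + 0.7159k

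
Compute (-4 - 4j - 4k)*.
-4 + 4j + 4k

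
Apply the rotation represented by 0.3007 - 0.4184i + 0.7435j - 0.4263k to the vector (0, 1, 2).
(1.242, -0.478, -1.797)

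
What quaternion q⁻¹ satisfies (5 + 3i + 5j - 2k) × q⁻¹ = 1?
0.0794 - 0.0476i - 0.0794j + 0.0317k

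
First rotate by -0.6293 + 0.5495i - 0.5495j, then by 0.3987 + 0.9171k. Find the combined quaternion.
-0.2509 + 0.723i + 0.2849j - 0.5771k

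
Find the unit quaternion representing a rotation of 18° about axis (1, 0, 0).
0.9877 + 0.1564i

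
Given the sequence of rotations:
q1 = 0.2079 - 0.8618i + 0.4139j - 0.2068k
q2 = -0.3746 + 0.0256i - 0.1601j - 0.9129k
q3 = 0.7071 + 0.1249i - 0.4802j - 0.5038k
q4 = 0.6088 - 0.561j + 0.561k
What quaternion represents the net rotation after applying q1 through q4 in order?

q2 · q1 = -0.1783 + 0.7391i + 0.6037j - 0.2397k
q3 · q2 · q1 = -0.0493 + 0.9196i + 0.1701j + 0.3507k
q4 · q3 · q2 · q1 = -0.1313 + 0.2677i + 0.6471j + 0.7017k
-0.1313 + 0.2677i + 0.6471j + 0.7017k


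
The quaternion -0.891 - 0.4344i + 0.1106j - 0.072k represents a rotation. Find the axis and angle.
axis = (-0.9568, 0.2436, -0.1586), θ = 306°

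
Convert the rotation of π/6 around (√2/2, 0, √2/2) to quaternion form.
0.9659 + 0.183i + 0.183k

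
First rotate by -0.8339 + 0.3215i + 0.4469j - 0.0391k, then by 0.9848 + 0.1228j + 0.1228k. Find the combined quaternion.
-0.8713 + 0.2569i + 0.3772j - 0.1804k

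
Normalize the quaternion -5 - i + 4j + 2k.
-0.7372 - 0.1474i + 0.5898j + 0.2949k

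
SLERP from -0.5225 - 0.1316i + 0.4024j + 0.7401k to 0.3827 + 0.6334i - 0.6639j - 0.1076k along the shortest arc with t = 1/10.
-0.5266 - 0.194i + 0.4477j + 0.6962k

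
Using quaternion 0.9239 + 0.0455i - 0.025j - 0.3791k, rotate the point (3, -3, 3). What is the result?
(-0.203, -4.429, 2.71)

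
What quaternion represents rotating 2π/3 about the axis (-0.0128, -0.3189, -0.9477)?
0.5 - 0.0111i - 0.2762j - 0.8207k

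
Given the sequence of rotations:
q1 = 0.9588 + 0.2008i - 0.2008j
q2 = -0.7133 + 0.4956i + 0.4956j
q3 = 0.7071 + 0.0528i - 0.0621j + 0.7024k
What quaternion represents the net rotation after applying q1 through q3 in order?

q2 · q1 = -0.6839 + 0.332i + 0.6184j - 0.199k
q3 · q2 · q1 = -0.3229 - 0.2234i + 0.7234j - 0.5678k
-0.3229 - 0.2234i + 0.7234j - 0.5678k


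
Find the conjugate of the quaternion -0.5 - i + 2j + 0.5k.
-0.5 + i - 2j - 0.5k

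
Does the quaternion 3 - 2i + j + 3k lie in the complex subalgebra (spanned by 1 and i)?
No. The quaternion 3 - 2i + j + 3k has j-coefficient y = 1 and k-coefficient z = 3, not both zero, so it does not lie in the complex subalgebra spanned by 1 and i.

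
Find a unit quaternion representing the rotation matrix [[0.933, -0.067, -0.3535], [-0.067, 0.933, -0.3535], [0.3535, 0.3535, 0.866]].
0.9659 + 0.183i - 0.183j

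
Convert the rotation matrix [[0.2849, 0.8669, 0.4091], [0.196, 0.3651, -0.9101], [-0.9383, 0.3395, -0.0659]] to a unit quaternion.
0.6293 + 0.4964i + 0.5353j - 0.2665k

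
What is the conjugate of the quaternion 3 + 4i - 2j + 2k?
3 - 4i + 2j - 2k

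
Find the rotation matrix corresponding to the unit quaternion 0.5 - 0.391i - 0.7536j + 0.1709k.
[[-0.1942, 0.4184, -0.8872], [0.7602, 0.6358, 0.1334], [0.62, -0.6486, -0.4416]]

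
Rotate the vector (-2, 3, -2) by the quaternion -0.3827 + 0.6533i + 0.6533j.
(3.268, -2.268, -1.086)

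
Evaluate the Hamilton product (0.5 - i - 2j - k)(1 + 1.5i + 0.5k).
2.5 - 1.25i - 3j + 2.25k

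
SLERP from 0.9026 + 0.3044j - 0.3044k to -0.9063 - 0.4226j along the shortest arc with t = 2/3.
0.916 + 0.3877j - 0.1031k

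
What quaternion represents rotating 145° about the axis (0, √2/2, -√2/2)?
0.3007 + 0.6744j - 0.6744k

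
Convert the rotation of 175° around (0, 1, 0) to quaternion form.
0.0436 + 0.999j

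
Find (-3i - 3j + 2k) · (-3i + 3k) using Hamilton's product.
-15 - 9i + 3j - 9k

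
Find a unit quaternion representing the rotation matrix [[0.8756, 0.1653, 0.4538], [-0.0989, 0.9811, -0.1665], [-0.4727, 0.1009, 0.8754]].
0.9659 + 0.0692i + 0.2398j - 0.0684k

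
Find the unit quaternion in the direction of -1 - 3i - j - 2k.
-0.2582 - 0.7746i - 0.2582j - 0.5164k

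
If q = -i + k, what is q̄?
i - k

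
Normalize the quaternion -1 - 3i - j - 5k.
-0.1667 - 0.5i - 0.1667j - 0.8333k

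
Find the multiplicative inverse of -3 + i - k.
-0.2727 - 0.0909i + 0.0909k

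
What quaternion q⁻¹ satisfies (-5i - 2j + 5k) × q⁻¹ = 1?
0.0926i + 0.037j - 0.0926k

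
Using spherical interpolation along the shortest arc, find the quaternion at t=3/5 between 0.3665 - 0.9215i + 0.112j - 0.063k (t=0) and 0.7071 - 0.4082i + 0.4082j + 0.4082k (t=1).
0.623 - 0.6753i + 0.3154j + 0.2376k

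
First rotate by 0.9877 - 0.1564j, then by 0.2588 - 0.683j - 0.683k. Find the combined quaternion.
0.1488 - 0.1068i - 0.7151j - 0.6746k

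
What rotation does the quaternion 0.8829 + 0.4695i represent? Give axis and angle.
axis = (1, 0, 0), θ = 56°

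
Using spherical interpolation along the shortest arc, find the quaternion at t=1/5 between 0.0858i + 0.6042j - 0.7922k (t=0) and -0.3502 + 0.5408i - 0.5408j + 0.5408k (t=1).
0.0774 - 0.0483i + 0.6217j - 0.7779k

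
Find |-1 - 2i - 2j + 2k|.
√13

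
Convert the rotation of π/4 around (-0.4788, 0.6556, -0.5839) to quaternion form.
0.9239 - 0.1832i + 0.2509j - 0.2234k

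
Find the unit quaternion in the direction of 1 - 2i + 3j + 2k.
0.2357 - 0.4714i + 0.7071j + 0.4714k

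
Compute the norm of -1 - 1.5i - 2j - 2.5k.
3.674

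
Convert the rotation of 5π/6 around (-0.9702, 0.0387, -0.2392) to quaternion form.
0.2588 - 0.9371i + 0.0374j - 0.231k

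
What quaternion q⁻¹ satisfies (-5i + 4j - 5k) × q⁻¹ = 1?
0.0758i - 0.0606j + 0.0758k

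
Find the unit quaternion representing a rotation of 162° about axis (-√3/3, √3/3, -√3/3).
0.1564 - 0.5702i + 0.5702j - 0.5702k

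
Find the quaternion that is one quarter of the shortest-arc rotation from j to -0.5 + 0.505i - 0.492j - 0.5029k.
0.1499 - 0.1514i + 0.9653j + 0.1508k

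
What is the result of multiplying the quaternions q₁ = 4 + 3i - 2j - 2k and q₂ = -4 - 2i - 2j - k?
-16 - 22i + 7j - 6k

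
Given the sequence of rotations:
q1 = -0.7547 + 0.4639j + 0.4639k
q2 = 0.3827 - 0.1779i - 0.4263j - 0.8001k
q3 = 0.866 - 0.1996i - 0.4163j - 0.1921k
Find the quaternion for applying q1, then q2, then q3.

q2 · q1 = 0.2801 + 0.3077i + 0.5818j + 0.6988k
q3 · q2 · q1 = 0.6804 + 0.0314i + 0.4676j + 0.5633k
0.6804 + 0.0314i + 0.4676j + 0.5633k


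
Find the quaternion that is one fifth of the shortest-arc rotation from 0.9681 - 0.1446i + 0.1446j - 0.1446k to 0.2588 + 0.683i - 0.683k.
0.9391 + 0.0539i + 0.1299j - 0.3136k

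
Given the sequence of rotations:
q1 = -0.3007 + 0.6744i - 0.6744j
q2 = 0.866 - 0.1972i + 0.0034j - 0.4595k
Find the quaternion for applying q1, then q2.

q2 · q1 = -0.1251 + 0.3334i - 0.8949j + 0.2689k
-0.1251 + 0.3334i - 0.8949j + 0.2689k


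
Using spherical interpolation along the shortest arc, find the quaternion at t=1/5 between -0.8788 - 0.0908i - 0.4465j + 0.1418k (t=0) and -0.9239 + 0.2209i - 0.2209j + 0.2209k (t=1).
-0.8994 - 0.028i - 0.406j + 0.1599k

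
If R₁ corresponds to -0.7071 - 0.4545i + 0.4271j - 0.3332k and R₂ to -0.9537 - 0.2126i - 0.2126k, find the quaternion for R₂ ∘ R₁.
0.5069 + 0.6746i - 0.3815j + 0.3773k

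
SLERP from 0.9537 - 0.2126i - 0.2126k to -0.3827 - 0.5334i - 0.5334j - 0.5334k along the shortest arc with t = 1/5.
0.9864 - 0.0434i + 0.1522j - 0.0434k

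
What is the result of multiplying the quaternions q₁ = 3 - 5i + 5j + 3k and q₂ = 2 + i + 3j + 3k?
-13 - i + 37j - 5k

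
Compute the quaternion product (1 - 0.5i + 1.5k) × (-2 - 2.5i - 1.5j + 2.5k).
-7 + 0.75i - 4j + 0.25k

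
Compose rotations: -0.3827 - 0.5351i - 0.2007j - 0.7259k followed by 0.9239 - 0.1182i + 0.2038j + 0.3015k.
-0.1571 - 0.5366i - 0.5106j - 0.6533k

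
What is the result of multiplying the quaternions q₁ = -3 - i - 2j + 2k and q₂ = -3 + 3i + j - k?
16 - 6i + 8j + 2k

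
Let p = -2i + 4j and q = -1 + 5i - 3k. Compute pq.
10 - 10i - 10j - 20k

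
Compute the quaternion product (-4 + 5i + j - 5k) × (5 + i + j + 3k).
-11 + 29i - 19j - 33k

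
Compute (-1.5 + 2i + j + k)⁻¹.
-0.1818 - 0.2424i - 0.1212j - 0.1212k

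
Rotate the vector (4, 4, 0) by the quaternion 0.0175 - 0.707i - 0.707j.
(4, 4, 0)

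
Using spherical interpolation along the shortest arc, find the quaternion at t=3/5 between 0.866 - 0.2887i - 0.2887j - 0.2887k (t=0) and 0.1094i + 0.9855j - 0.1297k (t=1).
0.4444 - 0.2277i - 0.8647j - 0.0538k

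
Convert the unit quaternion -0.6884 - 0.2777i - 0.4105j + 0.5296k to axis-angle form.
axis = (-0.3829, -0.5659, 0.7302), θ = 267°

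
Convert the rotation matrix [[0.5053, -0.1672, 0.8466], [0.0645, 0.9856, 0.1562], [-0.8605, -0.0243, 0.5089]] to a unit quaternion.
0.866 - 0.0521i + 0.4928j + 0.0669k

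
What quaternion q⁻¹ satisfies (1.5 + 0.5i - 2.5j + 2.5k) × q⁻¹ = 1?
0.1 - 0.0333i + 0.1667j - 0.1667k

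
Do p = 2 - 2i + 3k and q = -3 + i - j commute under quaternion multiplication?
No: pq = -4 + 11i + j - 7k ≠ -4 + 5i - 5j - 11k = qp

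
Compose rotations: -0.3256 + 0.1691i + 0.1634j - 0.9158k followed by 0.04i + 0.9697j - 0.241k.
-0.3859 - 0.8617i - 0.3199j - 0.079k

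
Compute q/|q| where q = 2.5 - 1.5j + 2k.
0.7071 - 0.4243j + 0.5657k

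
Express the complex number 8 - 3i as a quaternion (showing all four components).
8 - 3i + 0j + 0k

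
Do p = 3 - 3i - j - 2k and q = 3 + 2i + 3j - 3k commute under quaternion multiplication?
No: pq = 12 + 6i - 7j - 22k ≠ 12 - 12i + 19j - 8k = qp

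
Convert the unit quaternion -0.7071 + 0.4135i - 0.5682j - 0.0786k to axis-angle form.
axis = (0.5848, -0.8035, -0.1112), θ = 3π/2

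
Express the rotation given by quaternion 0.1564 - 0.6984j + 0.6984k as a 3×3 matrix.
[[-0.9511, -0.2185, -0.2185], [0.2185, 0.0245, -0.9755], [0.2185, -0.9755, 0.0245]]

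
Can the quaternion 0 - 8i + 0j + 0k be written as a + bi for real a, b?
Yes. The quaternion -8i has j- and k-coefficients y = z = 0, so it lies in the complex subalgebra spanned by 1 and i.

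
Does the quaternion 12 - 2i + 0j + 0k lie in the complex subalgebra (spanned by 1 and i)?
Yes. The quaternion 12 - 2i has j- and k-coefficients y = z = 0, so it lies in the complex subalgebra spanned by 1 and i.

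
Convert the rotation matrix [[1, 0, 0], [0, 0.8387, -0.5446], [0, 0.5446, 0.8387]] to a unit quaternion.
0.9588 + 0.284i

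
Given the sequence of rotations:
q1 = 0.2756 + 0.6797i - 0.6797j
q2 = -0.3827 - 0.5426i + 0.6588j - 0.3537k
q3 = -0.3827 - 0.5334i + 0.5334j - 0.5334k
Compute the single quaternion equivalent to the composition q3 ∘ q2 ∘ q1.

q2 · q1 = 0.7111 - 0.6501i + 0.2013j - 0.1765k
q3 · q2 · q1 = -0.8204 - 0.1173i + 0.5549j - 0.0724k
-0.8204 - 0.1173i + 0.5549j - 0.0724k


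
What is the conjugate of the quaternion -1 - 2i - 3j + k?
-1 + 2i + 3j - k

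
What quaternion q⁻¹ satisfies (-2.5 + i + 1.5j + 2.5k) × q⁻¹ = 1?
-0.1587 - 0.0635i - 0.0952j - 0.1587k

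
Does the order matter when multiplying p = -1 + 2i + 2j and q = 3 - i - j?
No: pq = qp = 1 + 7i + 7j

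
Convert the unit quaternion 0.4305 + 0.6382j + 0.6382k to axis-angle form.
axis = (0, √2/2, √2/2), θ = 129°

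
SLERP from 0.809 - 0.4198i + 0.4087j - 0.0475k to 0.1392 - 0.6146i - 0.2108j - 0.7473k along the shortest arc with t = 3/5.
0.5077 - 0.6525i + 0.0549j - 0.5599k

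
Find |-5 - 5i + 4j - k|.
√67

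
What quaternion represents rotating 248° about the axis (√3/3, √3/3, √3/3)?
-0.5592 + 0.4786i + 0.4786j + 0.4786k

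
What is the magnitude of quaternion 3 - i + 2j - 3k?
√23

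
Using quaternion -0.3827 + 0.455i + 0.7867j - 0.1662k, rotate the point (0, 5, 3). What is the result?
(0.683, 2.914, -5.004)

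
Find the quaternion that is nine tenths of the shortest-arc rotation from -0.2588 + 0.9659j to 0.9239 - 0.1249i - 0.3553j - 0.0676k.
-0.8872 + 0.1159i + 0.4422j + 0.0627k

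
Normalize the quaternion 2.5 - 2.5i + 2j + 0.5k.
0.6108 - 0.6108i + 0.4887j + 0.1222k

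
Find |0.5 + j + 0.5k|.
1.225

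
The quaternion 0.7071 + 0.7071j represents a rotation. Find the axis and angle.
axis = (0, 1, 0), θ = π/2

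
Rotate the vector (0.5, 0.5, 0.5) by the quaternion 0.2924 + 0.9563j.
(-0.135, 0.5, -0.694)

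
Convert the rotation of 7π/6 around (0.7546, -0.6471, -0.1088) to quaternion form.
-0.2588 + 0.7289i - 0.6251j - 0.1051k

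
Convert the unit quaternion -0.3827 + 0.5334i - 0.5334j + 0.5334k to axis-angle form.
axis = (√3/3, -√3/3, √3/3), θ = 5π/4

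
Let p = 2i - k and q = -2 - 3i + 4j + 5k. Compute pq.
11 - 7j + 10k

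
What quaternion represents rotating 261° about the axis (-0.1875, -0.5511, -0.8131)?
-0.6494 - 0.1426i - 0.4191j - 0.6183k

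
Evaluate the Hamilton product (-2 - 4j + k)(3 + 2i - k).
-5 - 10j + 13k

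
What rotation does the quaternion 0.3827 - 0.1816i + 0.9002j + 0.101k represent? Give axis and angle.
axis = (-0.1966, 0.9744, 0.1093), θ = 3π/4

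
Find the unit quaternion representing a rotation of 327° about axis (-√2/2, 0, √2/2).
-0.9588 - 0.2008i + 0.2008k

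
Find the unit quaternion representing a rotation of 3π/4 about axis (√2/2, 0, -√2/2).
0.3827 + 0.6533i - 0.6533k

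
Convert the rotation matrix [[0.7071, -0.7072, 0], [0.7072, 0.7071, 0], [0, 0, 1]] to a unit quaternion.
0.9239 + 0.3827k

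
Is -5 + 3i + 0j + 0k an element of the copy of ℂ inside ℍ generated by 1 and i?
Yes. The quaternion -5 + 3i has j- and k-coefficients y = z = 0, so it lies in the complex subalgebra spanned by 1 and i.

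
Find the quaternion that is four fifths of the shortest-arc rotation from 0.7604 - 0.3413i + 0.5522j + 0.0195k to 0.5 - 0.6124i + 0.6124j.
0.5593 - 0.5642i + 0.6074j + 0.004k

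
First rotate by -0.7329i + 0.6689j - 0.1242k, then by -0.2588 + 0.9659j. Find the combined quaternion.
-0.6461 + 0.0697i - 0.1731j + 0.7401k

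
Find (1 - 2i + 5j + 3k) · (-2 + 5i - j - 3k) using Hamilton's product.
22 - 3i - 2j - 32k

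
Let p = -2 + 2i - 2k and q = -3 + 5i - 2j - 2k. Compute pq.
-8 - 20i - 2j + 6k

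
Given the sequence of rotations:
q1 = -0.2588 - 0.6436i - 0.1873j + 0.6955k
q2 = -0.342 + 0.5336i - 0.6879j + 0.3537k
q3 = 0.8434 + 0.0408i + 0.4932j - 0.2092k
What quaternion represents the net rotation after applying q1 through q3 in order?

q2 · q1 = 0.0571 - 0.3302i - 0.3567j - 0.8721k
q3 · q2 · q1 = 0.0551 - 0.7809i - 0.168j - 0.5992k
0.0551 - 0.7809i - 0.168j - 0.5992k


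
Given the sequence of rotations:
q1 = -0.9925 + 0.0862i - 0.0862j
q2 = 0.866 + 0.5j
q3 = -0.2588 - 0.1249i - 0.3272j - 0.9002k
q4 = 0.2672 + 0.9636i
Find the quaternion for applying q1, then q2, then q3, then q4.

q2 · q1 = -0.8164 + 0.0746i - 0.5709j - 0.0431k
q3 · q2 · q1 = -0.005 - 0.4172i + 0.3423j + 0.8418k
q4 · q3 · q2 · q1 = 0.4007 - 0.1163i - 0.7197j + 0.5548k
0.4007 - 0.1163i - 0.7197j + 0.5548k


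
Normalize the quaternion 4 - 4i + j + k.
0.686 - 0.686i + 0.1715j + 0.1715k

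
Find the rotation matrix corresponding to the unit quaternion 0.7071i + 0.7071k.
[[0, 0, 1], [0, -1, 0], [1, 0, 0]]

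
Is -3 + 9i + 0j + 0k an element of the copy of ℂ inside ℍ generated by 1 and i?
Yes. The quaternion -3 + 9i has j- and k-coefficients y = z = 0, so it lies in the complex subalgebra spanned by 1 and i.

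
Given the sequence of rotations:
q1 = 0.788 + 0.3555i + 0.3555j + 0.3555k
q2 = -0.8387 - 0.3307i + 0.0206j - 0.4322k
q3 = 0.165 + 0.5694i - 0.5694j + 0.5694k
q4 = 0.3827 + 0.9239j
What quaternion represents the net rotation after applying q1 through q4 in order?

q2 · q1 = -0.397 - 0.3978i - 0.318j - 0.7636k
q3 · q2 · q1 = 0.4147 + 0.3242i + 0.3819j - 0.7596k
q4 · q3 · q2 · q1 = -0.1941 - 0.5777i + 0.5293j - 0.5902k
-0.1941 - 0.5777i + 0.5293j - 0.5902k


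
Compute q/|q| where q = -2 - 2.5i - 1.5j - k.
-0.5443 - 0.6804i - 0.4082j - 0.2722k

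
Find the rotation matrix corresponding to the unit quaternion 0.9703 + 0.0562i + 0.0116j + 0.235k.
[[0.8893, -0.4547, 0.0489], [0.4573, 0.8832, -0.1036], [0.0039, 0.1145, 0.9934]]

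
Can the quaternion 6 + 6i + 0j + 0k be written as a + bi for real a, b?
Yes. The quaternion 6 + 6i has j- and k-coefficients y = z = 0, so it lies in the complex subalgebra spanned by 1 and i.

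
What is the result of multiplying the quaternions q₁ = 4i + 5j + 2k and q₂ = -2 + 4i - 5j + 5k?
-1 + 27i - 22j - 44k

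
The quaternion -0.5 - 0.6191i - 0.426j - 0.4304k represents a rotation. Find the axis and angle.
axis = (-0.7149, -0.4919, -0.497), θ = 4π/3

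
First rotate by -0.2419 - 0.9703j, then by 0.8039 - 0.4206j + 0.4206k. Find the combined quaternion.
-0.6026 + 0.4081i - 0.6783j - 0.1017k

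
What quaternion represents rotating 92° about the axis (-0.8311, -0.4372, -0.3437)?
0.6947 - 0.5978i - 0.3145j - 0.2472k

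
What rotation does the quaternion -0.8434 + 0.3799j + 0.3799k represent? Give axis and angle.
axis = (0, √2/2, √2/2), θ = 295°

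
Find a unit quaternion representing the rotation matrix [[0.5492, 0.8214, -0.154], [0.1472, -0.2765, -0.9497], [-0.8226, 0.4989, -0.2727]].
0.5 + 0.7243i + 0.3343j - 0.3371k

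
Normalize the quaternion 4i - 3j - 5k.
0.5657i - 0.4243j - 0.7071k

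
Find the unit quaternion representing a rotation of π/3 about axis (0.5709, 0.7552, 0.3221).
0.866 + 0.2854i + 0.3776j + 0.161k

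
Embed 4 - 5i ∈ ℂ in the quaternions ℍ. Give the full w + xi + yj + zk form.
4 - 5i + 0j + 0k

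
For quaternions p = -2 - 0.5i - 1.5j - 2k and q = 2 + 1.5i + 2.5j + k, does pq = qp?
No: pq = 2.5 - 0.5i - 10.5j - 5k ≠ 2.5 - 7.5i - 5.5j - 7k = qp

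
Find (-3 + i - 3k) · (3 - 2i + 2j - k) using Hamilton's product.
-10 + 15i + j - 4k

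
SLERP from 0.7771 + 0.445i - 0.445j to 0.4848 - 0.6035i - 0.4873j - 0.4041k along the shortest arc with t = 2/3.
0.7071 - 0.2804i - 0.568j - 0.3143k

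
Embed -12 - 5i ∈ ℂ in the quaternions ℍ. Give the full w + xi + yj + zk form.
-12 - 5i + 0j + 0k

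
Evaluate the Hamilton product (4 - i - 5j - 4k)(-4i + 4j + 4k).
32 - 20i + 36j - 8k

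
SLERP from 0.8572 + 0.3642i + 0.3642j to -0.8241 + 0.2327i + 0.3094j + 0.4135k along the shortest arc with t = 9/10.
0.8723 - 0.1734i - 0.245j - 0.386k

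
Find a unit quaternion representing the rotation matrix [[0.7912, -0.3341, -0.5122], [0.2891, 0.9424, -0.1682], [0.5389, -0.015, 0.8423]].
0.9455 + 0.0405i - 0.2779j + 0.1648k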